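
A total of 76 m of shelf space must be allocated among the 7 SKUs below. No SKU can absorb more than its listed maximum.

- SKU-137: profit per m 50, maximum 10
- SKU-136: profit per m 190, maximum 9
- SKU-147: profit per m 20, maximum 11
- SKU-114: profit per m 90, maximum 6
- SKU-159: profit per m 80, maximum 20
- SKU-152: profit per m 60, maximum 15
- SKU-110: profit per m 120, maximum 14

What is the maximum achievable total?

6970

Order the SKUs by profit per m: SKU-136 190 > SKU-110 120 > SKU-114 90 > SKU-159 80 > SKU-152 60 > SKU-137 50 > SKU-147 20.
Give SKU-136 9 to hit its cap of 9 → 67 left.
Give SKU-110 14 to hit its cap of 14 → 53 left.
Give SKU-114 6 to hit its cap of 6 → 47 left.
SKU-159 takes 20 to reach its cap of 20 → 27 left.
SKU-152 takes 15 to reach its cap of 15 → 12 left.
SKU-137: +10 to 10 (cap) → 2 left.
SKU-147: +2 (room for 11) → 2. Pool exhausted.
Total = 50×10 + 190×9 + 20×2 + 90×6 + 80×20 + 60×15 + 120×14 = 6970.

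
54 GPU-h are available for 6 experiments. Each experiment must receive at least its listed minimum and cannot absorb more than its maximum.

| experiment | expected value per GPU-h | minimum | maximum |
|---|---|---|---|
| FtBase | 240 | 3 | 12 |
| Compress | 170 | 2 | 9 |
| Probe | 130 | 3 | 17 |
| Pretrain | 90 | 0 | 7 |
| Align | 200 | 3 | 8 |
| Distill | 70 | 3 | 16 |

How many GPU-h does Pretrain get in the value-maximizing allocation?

5

Meeting every minimum uses 3+2+3+0+3+3 = 14 GPU-h, leaving 40.
Order the experiments by expected value per GPU-h: FtBase 240 > Align 200 > Compress 170 > Probe 130 > Pretrain 90 > Distill 70.
FtBase: +9 to 12 (cap) — 31 left.
Give Align 5 more to hit its cap of 8 — 26 left.
Compress takes 7 more to reach its cap of 9 — 19 left.
Probe takes 14 more to reach its cap of 17 — 5 left.
Pretrain: +5 (room for 7) → 5. Pool exhausted.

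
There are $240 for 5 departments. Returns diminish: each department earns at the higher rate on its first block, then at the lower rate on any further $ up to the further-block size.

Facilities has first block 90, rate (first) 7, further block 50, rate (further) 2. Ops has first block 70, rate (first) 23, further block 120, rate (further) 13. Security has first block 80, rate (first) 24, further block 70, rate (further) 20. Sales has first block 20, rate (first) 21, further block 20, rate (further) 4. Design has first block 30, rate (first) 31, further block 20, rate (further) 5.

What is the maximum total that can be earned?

5680

Order all 10 blocks by rate: Design/T1 31 > Security/T1 24 > Ops/T1 23 > Sales/T1 21 > Security/T2 20 > Ops/T2 13 > Facilities/T1 7 > Design/T2 5 > Sales/T2 4 > Facilities/T2 2.
Design/T1 (31): +30 → 210 left.
Fill Security T1 block (80 at 24) → 130 left.
Ops T1 at 23: fill all 70 → 60 left.
Sales T1 at 21: fill all 20 → 40 left.
Security/T2: +40 of 70 at 20; pool empty.
Total = 31×30 + 24×80 + 23×70 + 21×20 + 20×40 = 5680.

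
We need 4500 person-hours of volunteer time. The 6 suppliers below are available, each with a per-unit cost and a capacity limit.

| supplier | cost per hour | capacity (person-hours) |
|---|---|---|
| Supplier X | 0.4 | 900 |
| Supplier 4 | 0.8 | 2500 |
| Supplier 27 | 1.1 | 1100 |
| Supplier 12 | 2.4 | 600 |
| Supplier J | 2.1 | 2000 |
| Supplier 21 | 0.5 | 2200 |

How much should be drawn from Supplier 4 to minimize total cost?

1400

Use suppliers in increasing cost order.
Take 900 from Supplier X at 0.4 ; need 3600 more.
Take 2200 from Supplier 21 at 0.5 ; need 1400 more.
Take 1400 from Supplier 4 at 0.8 to finish.
Supplier 27, Supplier J, Supplier 12: unused.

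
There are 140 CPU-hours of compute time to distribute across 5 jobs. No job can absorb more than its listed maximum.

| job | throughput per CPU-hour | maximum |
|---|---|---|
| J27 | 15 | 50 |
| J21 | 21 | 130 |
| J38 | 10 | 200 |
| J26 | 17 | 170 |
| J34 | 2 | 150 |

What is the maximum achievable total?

Rank by throughput per CPU-hour: J21 21 > J26 17 > J27 15 > J38 10 > J34 2.
J21: +130 to 130 (cap) ; 10 left.
Only 10 left; J26 takes them to reach 10.
Total = 21×130 + 17×10 = 2900.

2900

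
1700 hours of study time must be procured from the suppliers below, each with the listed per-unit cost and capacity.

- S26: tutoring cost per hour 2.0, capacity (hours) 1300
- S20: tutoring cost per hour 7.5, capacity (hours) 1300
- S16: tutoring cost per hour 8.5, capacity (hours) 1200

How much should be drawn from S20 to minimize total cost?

Cheapest first:
S26 (2.0): use full 1300 ; 400 hours to go.
S20 (7.5): take the remaining 400 ; done.
S16: unused.

400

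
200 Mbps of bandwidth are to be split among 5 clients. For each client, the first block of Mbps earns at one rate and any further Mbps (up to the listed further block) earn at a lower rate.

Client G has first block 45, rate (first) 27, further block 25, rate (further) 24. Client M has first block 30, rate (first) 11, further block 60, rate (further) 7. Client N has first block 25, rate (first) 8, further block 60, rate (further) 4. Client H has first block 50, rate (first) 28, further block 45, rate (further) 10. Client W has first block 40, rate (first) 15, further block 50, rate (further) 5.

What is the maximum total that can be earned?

4245

Rank every tier by rate: Client H/T1 28 > Client G/T1 27 > Client G/T2 24 > Client W/T1 15 > Client M/T1 11 > Client H/T2 10 > Client N/T1 8 > Client M/T2 7 > Client W/T2 5 > Client N/T2 4.
Fill Client H T1 block (50 at 28) ; 150 left.
Fill Client G T1 block (45 at 27) ; 105 left.
Client G T2 at 24: fill all 25 ; 80 left.
Client W/T1 (15): +40 ; 40 left.
Client M T1 at 11: fill all 30 ; 10 left.
Client H/T2: +10 of 45 at 10; pool empty.
Total = 28×50 + 27×45 + 24×25 + 15×40 + 11×30 + 10×10 = 4245.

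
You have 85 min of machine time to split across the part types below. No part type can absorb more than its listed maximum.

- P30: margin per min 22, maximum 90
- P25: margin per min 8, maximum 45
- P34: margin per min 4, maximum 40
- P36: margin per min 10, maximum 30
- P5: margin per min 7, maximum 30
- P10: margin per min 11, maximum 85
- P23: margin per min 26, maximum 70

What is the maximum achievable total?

2150

Highest margin per min first: P23 26 > P30 22 > P10 11 > P36 10 > P25 8 > P5 7 > P34 4.
Give P23 70 to hit its cap of 70 → 15 left.
P30: +15 (room for 90) → 15. Pool exhausted.
Total = 22×15 + 26×70 = 2150.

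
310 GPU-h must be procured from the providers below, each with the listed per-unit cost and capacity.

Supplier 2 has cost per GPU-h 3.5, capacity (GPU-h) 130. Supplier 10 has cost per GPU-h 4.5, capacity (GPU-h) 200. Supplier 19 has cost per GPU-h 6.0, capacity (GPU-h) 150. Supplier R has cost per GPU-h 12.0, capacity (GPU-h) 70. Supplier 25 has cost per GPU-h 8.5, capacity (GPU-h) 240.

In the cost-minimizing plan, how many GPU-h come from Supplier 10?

180

Use providers in increasing cost order.
Take 130 from Supplier 2 at 3.5 — need 180 more.
Supplier 10 at 4.5: take 180 of its 200 — requirement met.
Supplier 19, Supplier 25, Supplier R: unused.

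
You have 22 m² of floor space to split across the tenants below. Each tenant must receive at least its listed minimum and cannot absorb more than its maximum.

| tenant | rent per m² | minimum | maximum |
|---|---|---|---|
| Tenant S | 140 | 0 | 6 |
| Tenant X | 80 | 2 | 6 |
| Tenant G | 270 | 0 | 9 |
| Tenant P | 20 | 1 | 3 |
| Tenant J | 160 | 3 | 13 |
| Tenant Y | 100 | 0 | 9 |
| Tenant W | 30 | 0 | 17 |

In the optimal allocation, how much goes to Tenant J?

10

Meeting every minimum uses 0+2+0+1+3+0+0 = 6 m², leaving 16.
Order the tenants by rent per m²: Tenant G 270 > Tenant J 160 > Tenant S 140 > Tenant Y 100 > Tenant X 80 > Tenant W 30 > Tenant P 20.
Tenant G: +9 to 9 (cap) ; 7 left.
Tenant J has room for 10 more but only 7 remain, so it gets 10.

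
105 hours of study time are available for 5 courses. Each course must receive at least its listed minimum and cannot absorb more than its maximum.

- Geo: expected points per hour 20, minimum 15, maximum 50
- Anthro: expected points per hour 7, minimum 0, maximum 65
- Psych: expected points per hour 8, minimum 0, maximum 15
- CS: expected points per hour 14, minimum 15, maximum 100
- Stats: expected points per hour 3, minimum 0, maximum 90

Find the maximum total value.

1770

Meeting every minimum uses 15+0+0+15+0 = 30 hours, leaving 75.
Highest expected points per hour first: Geo 20 > CS 14 > Psych 8 > Anthro 7 > Stats 3.
Geo: +35 to 50 (cap) ; 40 left.
CS: +40 (room for 85) → 55. Pool exhausted.
Total = 20×50 + 14×55 = 1770.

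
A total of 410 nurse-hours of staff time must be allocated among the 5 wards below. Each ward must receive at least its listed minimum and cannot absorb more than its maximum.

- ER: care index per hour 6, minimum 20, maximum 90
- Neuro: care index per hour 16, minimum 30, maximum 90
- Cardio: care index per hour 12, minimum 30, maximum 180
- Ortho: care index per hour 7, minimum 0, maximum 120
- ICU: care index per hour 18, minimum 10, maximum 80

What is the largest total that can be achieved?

Meeting every minimum uses 20+30+30+0+10 = 90 nurse-hours, leaving 320.
Highest care index per hour first: ICU 18 > Neuro 16 > Cardio 12 > Ortho 7 > ER 6.
Give ICU 70 more to hit its cap of 80 ; 250 left.
Neuro takes 60 more to reach its cap of 90 ; 190 left.
Cardio takes 150 more to reach its cap of 180 ; 40 left.
Ortho: +40 (room for 120) → 40. Pool exhausted.
Total = 6×20 + 16×90 + 12×180 + 7×40 + 18×80 = 5440.

5440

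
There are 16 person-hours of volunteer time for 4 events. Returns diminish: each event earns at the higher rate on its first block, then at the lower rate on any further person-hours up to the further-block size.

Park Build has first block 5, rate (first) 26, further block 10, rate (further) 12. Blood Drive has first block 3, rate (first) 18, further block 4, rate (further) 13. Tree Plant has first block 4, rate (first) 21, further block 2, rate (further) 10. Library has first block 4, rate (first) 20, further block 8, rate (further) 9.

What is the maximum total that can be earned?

Treat each block as its own option and order by rate: Park Build/tier1 26 > Tree Plant/tier1 21 > Library/tier1 20 > Blood Drive/tier1 18 > Blood Drive/tier2 13 > Park Build/tier2 12 > Tree Plant/tier2 10 > Library/tier2 9.
Fill Park Build tier1 block (5 at 26) — 11 left.
Tree Plant/tier1 (21): +4 — 7 left.
Library tier1 at 20: fill all 4 — 3 left.
Fill Blood Drive tier1 block (3 at 18) — 0 left.
Total = 26×5 + 21×4 + 20×4 + 18×3 = 348.

348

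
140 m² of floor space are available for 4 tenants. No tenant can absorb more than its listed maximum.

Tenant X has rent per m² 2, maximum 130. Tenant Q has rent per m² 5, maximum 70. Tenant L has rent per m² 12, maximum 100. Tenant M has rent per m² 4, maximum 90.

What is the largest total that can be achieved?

Rank by rent per m²: Tenant L 12 > Tenant Q 5 > Tenant M 4 > Tenant X 2.
Tenant L: +100 to 100 (cap) — 40 left.
Tenant Q has room for 70 but only 40 remain, so it gets 40.
Total = 5×40 + 12×100 = 1400.

1400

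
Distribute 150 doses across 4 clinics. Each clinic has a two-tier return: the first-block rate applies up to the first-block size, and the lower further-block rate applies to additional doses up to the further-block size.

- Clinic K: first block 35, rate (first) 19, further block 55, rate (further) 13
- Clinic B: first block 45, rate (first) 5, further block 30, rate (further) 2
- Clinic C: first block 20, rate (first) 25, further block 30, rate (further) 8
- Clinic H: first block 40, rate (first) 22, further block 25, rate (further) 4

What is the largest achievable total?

2760

Treat each block as its own option and order by rate: Clinic C/first 25 > Clinic H/first 22 > Clinic K/first 19 > Clinic K/second 13 > Clinic C/second 8 > Clinic B/first 5 > Clinic H/second 4 > Clinic B/second 2.
Fill Clinic C first block (20 at 25) ; 130 left.
Fill Clinic H first block (40 at 22) ; 90 left.
Clinic K/first (19): +35 ; 55 left.
Fill Clinic K second block (55 at 13) ; 0 left.
Total = 25×20 + 22×40 + 19×35 + 13×55 = 2760.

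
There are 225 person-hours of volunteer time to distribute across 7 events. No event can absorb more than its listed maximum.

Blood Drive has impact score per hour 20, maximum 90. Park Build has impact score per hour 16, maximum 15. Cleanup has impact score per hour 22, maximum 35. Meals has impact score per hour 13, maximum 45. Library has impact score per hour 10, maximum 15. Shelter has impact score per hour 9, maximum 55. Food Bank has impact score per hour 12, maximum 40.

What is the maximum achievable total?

3875

Order the events by impact score per hour: Cleanup 22 > Blood Drive 20 > Park Build 16 > Meals 13 > Food Bank 12 > Library 10 > Shelter 9.
Give Cleanup 35 to hit its cap of 35 → 190 left.
Blood Drive: +90 to 90 (cap) → 100 left.
Park Build takes 15 to reach its cap of 15 → 85 left.
Meals takes 45 to reach its cap of 45 → 40 left.
Give Food Bank 40 to hit its cap of 40 → 0 left.
Total = 20×90 + 16×15 + 22×35 + 13×45 + 12×40 = 3875.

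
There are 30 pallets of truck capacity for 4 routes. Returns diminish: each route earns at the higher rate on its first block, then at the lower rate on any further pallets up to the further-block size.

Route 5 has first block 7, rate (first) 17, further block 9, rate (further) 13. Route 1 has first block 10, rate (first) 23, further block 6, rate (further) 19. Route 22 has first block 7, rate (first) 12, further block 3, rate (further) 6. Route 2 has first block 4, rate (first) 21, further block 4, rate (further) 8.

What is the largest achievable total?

586

Treat each block as its own option and order by rate: Route 1/tier1 23 > Route 2/tier1 21 > Route 1/tier2 19 > Route 5/tier1 17 > Route 5/tier2 13 > Route 22/tier1 12 > Route 2/tier2 8 > Route 22/tier2 6.
Route 1/tier1 (23): +10 ; 20 left.
Fill Route 2 tier1 block (4 at 21) ; 16 left.
Fill Route 1 tier2 block (6 at 19) ; 10 left.
Route 5 tier1 at 17: fill all 7 ; 3 left.
3 remain; put them into Route 5 tier2 at 13.
Total = 23×10 + 21×4 + 19×6 + 17×7 + 13×3 = 586.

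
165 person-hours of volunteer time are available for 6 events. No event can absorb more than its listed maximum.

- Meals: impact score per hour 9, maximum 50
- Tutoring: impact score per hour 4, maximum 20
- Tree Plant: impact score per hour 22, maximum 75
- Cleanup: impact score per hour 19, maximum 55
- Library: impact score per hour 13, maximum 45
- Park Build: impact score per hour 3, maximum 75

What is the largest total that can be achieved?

3150

Order the events by impact score per hour: Tree Plant 22 > Cleanup 19 > Library 13 > Meals 9 > Tutoring 4 > Park Build 3.
Tree Plant: +75 to 75 (cap) → 90 left.
Cleanup takes 55 to reach its cap of 55 → 35 left.
Only 35 left; Library takes them to reach 35.
Total = 22×75 + 19×55 + 13×35 = 3150.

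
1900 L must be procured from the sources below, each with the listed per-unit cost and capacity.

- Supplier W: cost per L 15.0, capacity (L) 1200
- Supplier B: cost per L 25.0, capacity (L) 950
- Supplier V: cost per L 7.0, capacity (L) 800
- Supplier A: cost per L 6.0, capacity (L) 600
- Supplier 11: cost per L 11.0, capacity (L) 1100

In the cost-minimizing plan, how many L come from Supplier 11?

Fill from the cheapest source first.
Supplier A at 6.0: take all 600 L — 1300 still needed.
Supplier V at 7.0: take all 800 L — 500 still needed.
Supplier 11 (11.0): take the remaining 500 — done.
Supplier W, Supplier B: unused.

500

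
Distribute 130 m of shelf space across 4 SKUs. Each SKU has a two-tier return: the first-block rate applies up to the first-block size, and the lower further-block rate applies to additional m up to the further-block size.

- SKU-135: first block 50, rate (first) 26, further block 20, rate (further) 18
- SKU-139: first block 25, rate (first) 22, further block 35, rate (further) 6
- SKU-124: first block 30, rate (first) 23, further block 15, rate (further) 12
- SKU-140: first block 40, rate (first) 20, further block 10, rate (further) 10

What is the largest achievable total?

3040

Rank every tier by rate: SKU-135/tier1 26 > SKU-124/tier1 23 > SKU-139/tier1 22 > SKU-140/tier1 20 > SKU-135/tier2 18 > SKU-124/tier2 12 > SKU-140/tier2 10 > SKU-139/tier2 6.
Fill SKU-135 tier1 block (50 at 26) → 80 left.
Fill SKU-124 tier1 block (30 at 23) → 50 left.
Fill SKU-139 tier1 block (25 at 22) → 25 left.
SKU-140/tier1: +25 of 40 at 20; pool empty.
Total = 26×50 + 23×30 + 22×25 + 20×25 = 3040.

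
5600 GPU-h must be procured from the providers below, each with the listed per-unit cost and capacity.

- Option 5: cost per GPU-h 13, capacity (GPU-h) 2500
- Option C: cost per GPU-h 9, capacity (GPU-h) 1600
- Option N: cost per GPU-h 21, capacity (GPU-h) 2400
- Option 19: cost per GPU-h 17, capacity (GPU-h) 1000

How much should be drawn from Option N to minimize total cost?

Use providers in increasing cost order.
Option C (9): use full 1600 ; 4000 GPU-h to go.
Take 2500 from Option 5 at 13 ; need 1500 more.
Take 1000 from Option 19 at 17 ; need 500 more.
Option N (21): take the remaining 500 ; done.

500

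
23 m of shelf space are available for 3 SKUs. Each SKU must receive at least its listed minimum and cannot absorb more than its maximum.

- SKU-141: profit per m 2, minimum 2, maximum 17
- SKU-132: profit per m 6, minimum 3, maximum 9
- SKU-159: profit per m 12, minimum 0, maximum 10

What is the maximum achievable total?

182

Meeting every minimum uses 2+3+0 = 5 m, leaving 18.
Highest profit per m first: SKU-159 12 > SKU-132 6 > SKU-141 2.
SKU-159 takes 10 more to reach its cap of 10 → 8 left.
SKU-132: +6 to 9 (cap) → 2 left.
SKU-141: +2 (room for 15) → 4. Pool exhausted.
Total = 2×4 + 6×9 + 12×10 = 182.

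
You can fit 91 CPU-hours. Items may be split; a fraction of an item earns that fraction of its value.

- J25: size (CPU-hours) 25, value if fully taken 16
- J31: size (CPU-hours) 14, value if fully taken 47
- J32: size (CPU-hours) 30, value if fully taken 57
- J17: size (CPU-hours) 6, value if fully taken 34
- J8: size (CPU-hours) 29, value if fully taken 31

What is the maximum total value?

176.68

Sort by value density: J17 34/6≈5.67, J31 47/14≈3.36, J32 57/30≈1.9, J8 31/29≈1.07, J25 16/25≈0.64.
J17: take in full, 6 CPU-hours for value 34 → 85 left.
Take all of J31 (14 CPU-hours, value 47) → 71 CPU-hours left.
J32: take in full, 30 CPU-hours for value 57 → 41 left.
All 29 CPU-hours of J8 fit (value 31) → 12 remain.
12 CPU-hours left: a 12/25 share of J25 gives 16×12/25 = 7.68.
Total value = 176.68.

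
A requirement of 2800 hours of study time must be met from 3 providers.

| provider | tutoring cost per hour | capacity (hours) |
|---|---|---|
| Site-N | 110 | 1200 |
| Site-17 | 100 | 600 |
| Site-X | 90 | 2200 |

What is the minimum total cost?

258000

Fill from the cheapest provider first.
Take 2200 from Site-X at 90 → need 600 more.
Site-17 (100): use full 600 → 0 hours to go.
Site-N: unused.
Cost = 2200×90 + 600×100 = 258000.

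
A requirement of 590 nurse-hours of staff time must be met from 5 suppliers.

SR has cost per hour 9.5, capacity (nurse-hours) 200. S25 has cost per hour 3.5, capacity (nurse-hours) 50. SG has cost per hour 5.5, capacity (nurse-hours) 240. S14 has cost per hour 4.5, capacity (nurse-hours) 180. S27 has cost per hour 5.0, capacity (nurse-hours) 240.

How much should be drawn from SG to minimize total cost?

Cheapest first:
Take 50 from S25 at 3.5 → need 540 more.
Take 180 from S14 at 4.5 → need 360 more.
S27 at 5.0: take all 240 nurse-hours → 120 still needed.
SG (5.5): take the remaining 120 → done.
SR: unused.

120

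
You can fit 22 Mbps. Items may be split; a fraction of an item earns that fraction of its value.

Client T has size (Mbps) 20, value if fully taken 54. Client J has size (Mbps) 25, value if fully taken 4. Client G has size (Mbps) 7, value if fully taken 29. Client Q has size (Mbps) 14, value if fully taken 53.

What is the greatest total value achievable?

84.7

Rank by value-to-size ratio: Client G 29/7≈4.14, Client Q 53/14≈3.79, Client T 54/20≈2.7, Client J 4/25≈0.16.
Client G: take in full, 7 Mbps for value 29 ; 15 left.
Client Q: take in full, 14 Mbps for value 53 ; 1 left.
1 Mbps left: a 1/20 share of Client T gives 54×1/20 = 2.7.
Total value = 84.7.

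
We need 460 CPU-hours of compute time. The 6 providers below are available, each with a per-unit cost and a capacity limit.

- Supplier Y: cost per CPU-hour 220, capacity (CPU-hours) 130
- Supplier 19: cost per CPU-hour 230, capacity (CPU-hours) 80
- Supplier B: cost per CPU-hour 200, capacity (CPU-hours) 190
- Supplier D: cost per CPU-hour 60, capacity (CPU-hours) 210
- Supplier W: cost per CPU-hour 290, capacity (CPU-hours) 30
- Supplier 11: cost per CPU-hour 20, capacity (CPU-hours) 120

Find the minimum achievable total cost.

41000

Use providers in increasing cost order.
Take 120 from Supplier 11 at 20 ; need 340 more.
Take 210 from Supplier D at 60 ; need 130 more.
Supplier B (200): take the remaining 130 ; done.
Supplier Y, Supplier 19, Supplier W: unused.
Cost = 120×20 + 210×60 + 130×200 = 41000.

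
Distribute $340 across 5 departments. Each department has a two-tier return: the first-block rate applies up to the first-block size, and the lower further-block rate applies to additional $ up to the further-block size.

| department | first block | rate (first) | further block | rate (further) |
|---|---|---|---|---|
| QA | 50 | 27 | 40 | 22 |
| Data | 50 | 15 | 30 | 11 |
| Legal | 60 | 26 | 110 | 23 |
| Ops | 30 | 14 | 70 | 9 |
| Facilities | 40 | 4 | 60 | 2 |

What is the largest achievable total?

Treat each block as its own option and order by rate: QA/first 27 > Legal/first 26 > Legal/second 23 > QA/second 22 > Data/first 15 > Ops/first 14 > Data/second 11 > Ops/second 9 > Facilities/first 4 > Facilities/second 2.
QA first at 27: fill all 50 ; 290 left.
Legal/first (26): +60 ; 230 left.
Legal second at 23: fill all 110 ; 120 left.
QA second at 22: fill all 40 ; 80 left.
Data/first (15): +50 ; 30 left.
Ops/first (14): +30 ; 0 left.
Total = 27×50 + 26×60 + 23×110 + 22×40 + 15×50 + 14×30 = 7490.

7490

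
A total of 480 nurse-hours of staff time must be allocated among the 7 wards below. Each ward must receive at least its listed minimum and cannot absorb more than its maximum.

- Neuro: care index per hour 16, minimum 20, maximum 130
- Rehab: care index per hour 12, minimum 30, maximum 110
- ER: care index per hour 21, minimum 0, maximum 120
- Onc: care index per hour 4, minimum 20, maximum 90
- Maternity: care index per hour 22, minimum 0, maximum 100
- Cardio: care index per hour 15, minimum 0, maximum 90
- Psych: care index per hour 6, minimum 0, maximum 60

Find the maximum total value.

8440

Meeting every minimum uses 20+30+0+20+0+0+0 = 70 nurse-hours, leaving 410.
Highest care index per hour first: Maternity 22 > ER 21 > Neuro 16 > Cardio 15 > Rehab 12 > Psych 6 > Onc 4.
Give Maternity 100 more to hit its cap of 100 → 310 left.
Give ER 120 more to hit its cap of 120 → 190 left.
Give Neuro 110 more to hit its cap of 130 → 80 left.
Cardio: +80 (room for 90) → 80. Pool exhausted.
Total = 16×130 + 12×30 + 21×120 + 4×20 + 22×100 + 15×80 = 8440.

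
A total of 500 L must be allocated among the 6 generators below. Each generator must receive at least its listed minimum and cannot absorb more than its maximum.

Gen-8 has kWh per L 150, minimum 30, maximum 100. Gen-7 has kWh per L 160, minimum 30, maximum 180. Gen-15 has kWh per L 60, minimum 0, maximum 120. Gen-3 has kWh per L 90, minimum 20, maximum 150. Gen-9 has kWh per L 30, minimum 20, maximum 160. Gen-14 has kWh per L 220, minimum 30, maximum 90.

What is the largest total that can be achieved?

74100

Meeting every minimum uses 30+30+0+20+20+30 = 130 L, leaving 370.
Order the generators by kWh per L: Gen-14 220 > Gen-7 160 > Gen-8 150 > Gen-3 90 > Gen-15 60 > Gen-9 30.
Gen-14 takes 60 more to reach its cap of 90 — 310 left.
Give Gen-7 150 more to hit its cap of 180 — 160 left.
Gen-8 takes 70 more to reach its cap of 100 — 90 left.
Only 90 left; Gen-3 takes them to reach 110.
Total = 150×100 + 160×180 + 90×110 + 30×20 + 220×90 = 74100.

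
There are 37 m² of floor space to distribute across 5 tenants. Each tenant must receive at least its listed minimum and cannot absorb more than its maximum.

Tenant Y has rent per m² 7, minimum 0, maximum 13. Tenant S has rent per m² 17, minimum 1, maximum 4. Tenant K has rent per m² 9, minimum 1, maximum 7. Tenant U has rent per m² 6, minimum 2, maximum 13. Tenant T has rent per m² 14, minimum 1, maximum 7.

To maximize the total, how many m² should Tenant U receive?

Meeting every minimum uses 0+1+1+2+1 = 5 m², leaving 32.
Order the tenants by rent per m²: Tenant S 17 > Tenant T 14 > Tenant K 9 > Tenant Y 7 > Tenant U 6.
Tenant S takes 3 more to reach its cap of 4 ; 29 left.
Tenant T takes 6 more to reach its cap of 7 ; 23 left.
Tenant K takes 6 more to reach its cap of 7 ; 17 left.
Give Tenant Y 13 more to hit its cap of 13 ; 4 left.
Tenant U: +4 (room for 11) → 6. Pool exhausted.

6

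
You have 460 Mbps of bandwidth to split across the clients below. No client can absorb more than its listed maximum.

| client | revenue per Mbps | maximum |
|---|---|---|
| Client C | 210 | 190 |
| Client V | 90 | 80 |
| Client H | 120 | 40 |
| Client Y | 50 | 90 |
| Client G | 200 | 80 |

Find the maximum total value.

Rank by revenue per Mbps: Client C 210 > Client G 200 > Client H 120 > Client V 90 > Client Y 50.
Client C takes 190 to reach its cap of 190 ; 270 left.
Give Client G 80 to hit its cap of 80 ; 190 left.
Client H takes 40 to reach its cap of 40 ; 150 left.
Give Client V 80 to hit its cap of 80 ; 70 left.
Only 70 left; Client Y takes them to reach 70.
Total = 210×190 + 90×80 + 120×40 + 50×70 + 200×80 = 71400.

71400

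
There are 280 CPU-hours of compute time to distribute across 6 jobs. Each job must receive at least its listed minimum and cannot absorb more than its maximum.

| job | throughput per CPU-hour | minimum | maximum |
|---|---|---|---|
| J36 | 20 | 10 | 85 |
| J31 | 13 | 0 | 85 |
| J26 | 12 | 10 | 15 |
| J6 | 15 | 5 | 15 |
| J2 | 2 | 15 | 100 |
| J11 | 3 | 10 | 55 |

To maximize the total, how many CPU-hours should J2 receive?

Meeting every minimum uses 10+0+10+5+15+10 = 50 CPU-hours, leaving 230.
Highest throughput per CPU-hour first: J36 20 > J6 15 > J31 13 > J26 12 > J11 3 > J2 2.
J36: +75 to 85 (cap) — 155 left.
Give J6 10 more to hit its cap of 15 — 145 left.
J31 takes 85 more to reach its cap of 85 — 60 left.
J26: +5 to 15 (cap) — 55 left.
Give J11 45 more to hit its cap of 55 — 10 left.
J2: +10 (room for 85) → 25. Pool exhausted.

25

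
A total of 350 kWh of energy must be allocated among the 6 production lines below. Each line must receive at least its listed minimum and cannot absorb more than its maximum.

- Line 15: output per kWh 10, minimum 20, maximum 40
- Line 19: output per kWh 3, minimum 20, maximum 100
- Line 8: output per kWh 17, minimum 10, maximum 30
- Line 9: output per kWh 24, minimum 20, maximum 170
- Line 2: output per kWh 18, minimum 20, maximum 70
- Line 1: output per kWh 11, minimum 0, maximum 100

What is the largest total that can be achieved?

6550

Meeting every minimum uses 20+20+10+20+20+0 = 90 kWh, leaving 260.
Highest output per kWh first: Line 9 24 > Line 2 18 > Line 8 17 > Line 1 11 > Line 15 10 > Line 19 3.
Line 9: +150 to 170 (cap) — 110 left.
Give Line 2 50 more to hit its cap of 70 — 60 left.
Line 8 takes 20 more to reach its cap of 30 — 40 left.
Only 40 left; Line 1 takes them to reach 40.
Total = 10×20 + 3×20 + 17×30 + 24×170 + 18×70 + 11×40 = 6550.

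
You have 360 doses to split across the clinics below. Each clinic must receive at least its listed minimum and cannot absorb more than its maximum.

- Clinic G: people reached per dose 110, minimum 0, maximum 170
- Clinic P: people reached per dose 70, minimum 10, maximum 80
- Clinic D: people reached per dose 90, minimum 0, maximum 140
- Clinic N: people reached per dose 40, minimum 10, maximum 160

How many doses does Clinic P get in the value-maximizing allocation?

40

Meeting every minimum uses 0+10+0+10 = 20 doses, leaving 340.
Highest people reached per dose first: Clinic G 110 > Clinic D 90 > Clinic P 70 > Clinic N 40.
Clinic G: +170 to 170 (cap) — 170 left.
Give Clinic D 140 more to hit its cap of 140 — 30 left.
Clinic P: +30 (room for 70) → 40. Pool exhausted.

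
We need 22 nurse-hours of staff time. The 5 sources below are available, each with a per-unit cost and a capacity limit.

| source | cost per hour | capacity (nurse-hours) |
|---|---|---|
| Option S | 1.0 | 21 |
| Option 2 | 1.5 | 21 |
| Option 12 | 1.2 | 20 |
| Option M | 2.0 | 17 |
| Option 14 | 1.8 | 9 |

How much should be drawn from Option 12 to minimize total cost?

Use sources in increasing cost order.
Option S at 1.0: take all 21 nurse-hours — 1 still needed.
Take 1 from Option 12 at 1.2 to finish.
Option 2, Option 14, Option M: unused.

1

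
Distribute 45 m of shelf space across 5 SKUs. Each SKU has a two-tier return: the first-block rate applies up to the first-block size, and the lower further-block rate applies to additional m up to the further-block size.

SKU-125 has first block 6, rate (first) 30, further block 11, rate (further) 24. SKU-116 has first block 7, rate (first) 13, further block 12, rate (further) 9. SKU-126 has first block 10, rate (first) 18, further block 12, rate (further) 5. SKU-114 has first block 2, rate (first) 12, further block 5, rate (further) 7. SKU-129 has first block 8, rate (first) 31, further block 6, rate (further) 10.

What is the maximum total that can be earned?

997

Treat each block as its own option and order by rate: SKU-129/first 31 > SKU-125/first 30 > SKU-125/second 24 > SKU-126/first 18 > SKU-116/first 13 > SKU-114/first 12 > SKU-129/second 10 > SKU-116/second 9 > SKU-114/second 7 > SKU-126/second 5.
Fill SKU-129 first block (8 at 31) → 37 left.
SKU-125/first (30): +6 → 31 left.
SKU-125/second (24): +11 → 20 left.
SKU-126/first (18): +10 → 10 left.
SKU-116 first at 13: fill all 7 → 3 left.
Fill SKU-114 first block (2 at 12) → 1 left.
1 remain; put them into SKU-129 second at 10.
Total = 31×8 + 30×6 + 24×11 + 18×10 + 13×7 + 12×2 + 10×1 = 997.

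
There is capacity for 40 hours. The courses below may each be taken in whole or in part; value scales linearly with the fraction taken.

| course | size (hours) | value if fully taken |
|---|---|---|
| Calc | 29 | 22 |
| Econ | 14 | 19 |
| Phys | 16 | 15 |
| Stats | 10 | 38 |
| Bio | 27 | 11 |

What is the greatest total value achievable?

Best value per unit of size first: Stats 38/10≈3.8, Econ 19/14≈1.36, Phys 15/16≈0.938, Calc 22/29≈0.759, Bio 11/27≈0.407.
All 10 hours of Stats fit (value 38) ; 30 remain.
Take all of Econ (14 hours, value 19) ; 16 hours left.
Take all of Phys (16 hours, value 15) ; 0 hours left.
Total value = 72.

72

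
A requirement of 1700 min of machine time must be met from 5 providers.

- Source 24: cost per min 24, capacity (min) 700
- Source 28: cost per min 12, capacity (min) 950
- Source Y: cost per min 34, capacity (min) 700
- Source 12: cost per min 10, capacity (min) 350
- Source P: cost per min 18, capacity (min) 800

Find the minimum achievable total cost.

22100

Fill from the cheapest provider first.
Source 12 (10): use full 350 ; 1350 min to go.
Source 28 at 12: take all 950 min ; 400 still needed.
Source P at 18: take 400 of its 800 ; requirement met.
Source 24, Source Y: unused.
Cost = 350×10 + 950×12 + 400×18 = 22100.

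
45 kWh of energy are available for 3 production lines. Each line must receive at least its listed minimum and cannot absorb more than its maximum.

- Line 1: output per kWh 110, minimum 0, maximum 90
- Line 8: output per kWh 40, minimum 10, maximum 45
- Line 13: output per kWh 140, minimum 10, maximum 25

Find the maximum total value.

5000

Meeting every minimum uses 0+10+10 = 20 kWh, leaving 25.
Highest output per kWh first: Line 13 140 > Line 1 110 > Line 8 40.
Line 13 takes 15 more to reach its cap of 25 — 10 left.
Only 10 left; Line 1 takes them to reach 10.
Total = 110×10 + 40×10 + 140×25 = 5000.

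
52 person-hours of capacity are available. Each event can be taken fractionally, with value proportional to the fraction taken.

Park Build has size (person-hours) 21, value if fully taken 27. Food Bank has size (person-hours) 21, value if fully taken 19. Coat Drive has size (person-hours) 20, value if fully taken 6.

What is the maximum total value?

49

Sort by value density: Park Build 27/21≈1.29, Food Bank 19/21≈0.905, Coat Drive 6/20≈0.3.
All 21 person-hours of Park Build fit (value 27) ; 31 remain.
Take all of Food Bank (21 person-hours, value 19) ; 10 person-hours left.
Only 10 person-hours remain; take 10/20 of Coat Drive for value 6×10/20 = 3.
Total value = 49.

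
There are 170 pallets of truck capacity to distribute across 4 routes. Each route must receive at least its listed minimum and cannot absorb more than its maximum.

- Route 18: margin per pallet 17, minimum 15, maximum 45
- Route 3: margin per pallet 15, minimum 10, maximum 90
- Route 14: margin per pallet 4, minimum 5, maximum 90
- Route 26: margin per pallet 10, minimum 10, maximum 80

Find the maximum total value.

2435

Meeting every minimum uses 15+10+5+10 = 40 pallets, leaving 130.
Highest margin per pallet first: Route 18 17 > Route 3 15 > Route 26 10 > Route 14 4.
Give Route 18 30 more to hit its cap of 45 → 100 left.
Route 3: +80 to 90 (cap) → 20 left.
Route 26 has room for 70 more but only 20 remain, so it gets 30.
Total = 17×45 + 15×90 + 4×5 + 10×30 = 2435.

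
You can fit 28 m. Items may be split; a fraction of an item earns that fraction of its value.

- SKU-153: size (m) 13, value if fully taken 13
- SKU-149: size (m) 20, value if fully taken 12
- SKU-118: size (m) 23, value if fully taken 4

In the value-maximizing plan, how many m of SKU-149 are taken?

15

Sort by value density: SKU-153 13/13≈1, SKU-149 12/20≈0.6, SKU-118 4/23≈0.174.
All 13 m of SKU-153 fit (value 13) → 15 remain.
15 m left: a 15/20 share of SKU-149 gives 12×15/20 = 9.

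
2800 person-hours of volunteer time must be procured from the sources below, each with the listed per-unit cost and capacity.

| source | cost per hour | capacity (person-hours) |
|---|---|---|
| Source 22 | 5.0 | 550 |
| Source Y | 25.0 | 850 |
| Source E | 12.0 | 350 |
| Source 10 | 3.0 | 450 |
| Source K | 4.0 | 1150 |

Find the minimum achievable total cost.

Use sources in increasing cost order.
Take 450 from Source 10 at 3.0 → need 2350 more.
Source K (4.0): use full 1150 → 1200 person-hours to go.
Source 22 at 5.0: take all 550 person-hours → 650 still needed.
Source E (12.0): use full 350 → 300 person-hours to go.
Take 300 from Source Y at 25.0 to finish.
Cost = 450×3.0 + 1150×4.0 + 550×5.0 + 350×12.0 + 300×25.0 = 20400.

20400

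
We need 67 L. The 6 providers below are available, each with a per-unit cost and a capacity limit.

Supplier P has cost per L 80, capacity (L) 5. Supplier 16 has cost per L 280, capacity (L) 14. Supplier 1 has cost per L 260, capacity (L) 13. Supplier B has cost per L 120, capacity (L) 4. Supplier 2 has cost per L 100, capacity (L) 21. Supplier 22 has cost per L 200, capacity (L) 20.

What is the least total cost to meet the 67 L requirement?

Fill from the cheapest provider first.
Take 5 from Supplier P at 80 ; need 62 more.
Take 21 from Supplier 2 at 100 ; need 41 more.
Supplier B at 120: take all 4 L ; 37 still needed.
Take 20 from Supplier 22 at 200 ; need 17 more.
Supplier 1 (260): use full 13 ; 4 L to go.
Supplier 16 at 280: take 4 of its 14 ; requirement met.
Cost = 5×80 + 21×100 + 4×120 + 20×200 + 13×260 + 4×280 = 11480.

11480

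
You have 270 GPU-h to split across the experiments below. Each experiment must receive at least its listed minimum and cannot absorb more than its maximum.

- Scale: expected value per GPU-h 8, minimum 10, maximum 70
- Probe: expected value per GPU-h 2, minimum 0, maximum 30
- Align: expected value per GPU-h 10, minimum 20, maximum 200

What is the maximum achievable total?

Meeting every minimum uses 10+0+20 = 30 GPU-h, leaving 240.
Highest expected value per GPU-h first: Align 10 > Scale 8 > Probe 2.
Align: +180 to 200 (cap) ; 60 left.
Scale: +60 to 70 (cap) ; 0 left.
Total = 8×70 + 10×200 = 2560.

2560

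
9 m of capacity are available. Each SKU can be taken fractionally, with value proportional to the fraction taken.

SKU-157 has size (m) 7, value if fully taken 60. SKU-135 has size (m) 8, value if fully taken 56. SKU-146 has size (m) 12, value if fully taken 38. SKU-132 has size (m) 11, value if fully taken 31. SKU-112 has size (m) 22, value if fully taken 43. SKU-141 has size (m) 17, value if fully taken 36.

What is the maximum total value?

Rank by value-to-size ratio: SKU-157 60/7≈8.57, SKU-135 56/8≈7, SKU-146 38/12≈3.17, SKU-132 31/11≈2.82, SKU-141 36/17≈2.12, SKU-112 43/22≈1.95.
All 7 m of SKU-157 fit (value 60) → 2 remain.
2 m left: a 2/8 share of SKU-135 gives 56×2/8 = 14.
Total value = 74.

74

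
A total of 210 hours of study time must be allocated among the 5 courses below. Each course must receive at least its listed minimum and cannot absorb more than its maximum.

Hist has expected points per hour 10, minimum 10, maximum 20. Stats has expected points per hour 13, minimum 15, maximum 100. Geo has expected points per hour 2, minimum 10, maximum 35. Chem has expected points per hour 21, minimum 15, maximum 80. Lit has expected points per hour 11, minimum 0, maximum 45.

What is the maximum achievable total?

3210

Meeting every minimum uses 10+15+10+15+0 = 50 hours, leaving 160.
Highest expected points per hour first: Chem 21 > Stats 13 > Lit 11 > Hist 10 > Geo 2.
Chem takes 65 more to reach its cap of 80 — 95 left.
Give Stats 85 more to hit its cap of 100 — 10 left.
Only 10 left; Lit takes them to reach 10.
Total = 10×10 + 13×100 + 2×10 + 21×80 + 11×10 = 3210.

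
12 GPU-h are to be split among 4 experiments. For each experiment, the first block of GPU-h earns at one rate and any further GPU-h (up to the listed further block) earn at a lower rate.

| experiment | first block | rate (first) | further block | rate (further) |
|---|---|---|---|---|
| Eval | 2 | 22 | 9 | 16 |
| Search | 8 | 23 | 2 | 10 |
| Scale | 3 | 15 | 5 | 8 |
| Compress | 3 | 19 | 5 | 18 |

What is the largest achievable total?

266

Rank every tier by rate: Search/first 23 > Eval/first 22 > Compress/first 19 > Compress/second 18 > Eval/second 16 > Scale/first 15 > Search/second 10 > Scale/second 8.
Search/first (23): +8 ; 4 left.
Eval first at 22: fill all 2 ; 2 left.
Compress/first: +2 of 3 at 19; pool empty.
Total = 23×8 + 22×2 + 19×2 = 266.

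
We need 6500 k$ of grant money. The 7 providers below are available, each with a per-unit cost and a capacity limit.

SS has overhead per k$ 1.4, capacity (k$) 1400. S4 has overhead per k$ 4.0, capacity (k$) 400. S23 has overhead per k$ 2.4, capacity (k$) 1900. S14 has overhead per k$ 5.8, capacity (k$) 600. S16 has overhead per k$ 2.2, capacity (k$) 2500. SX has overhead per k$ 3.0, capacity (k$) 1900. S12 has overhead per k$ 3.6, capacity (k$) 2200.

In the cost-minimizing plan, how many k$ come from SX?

Cheapest first:
Take 1400 from SS at 1.4 ; need 5100 more.
S16 (2.2): use full 2500 ; 2600 k$ to go.
S23 at 2.4: take all 1900 k$ ; 700 still needed.
SX (3.0): take the remaining 700 ; done.
S12, S4, S14: unused.

700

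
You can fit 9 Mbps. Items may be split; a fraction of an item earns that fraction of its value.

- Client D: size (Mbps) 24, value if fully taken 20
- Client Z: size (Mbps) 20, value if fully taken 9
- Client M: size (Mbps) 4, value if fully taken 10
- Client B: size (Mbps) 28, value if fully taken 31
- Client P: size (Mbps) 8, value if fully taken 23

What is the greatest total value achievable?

25.5

Sort by value density: Client P 23/8≈2.88, Client M 10/4≈2.5, Client B 31/28≈1.11, Client D 20/24≈0.833, Client Z 9/20≈0.45.
All 8 Mbps of Client P fit (value 23) ; 1 remain.
Only 1 Mbps remain; take 1/4 of Client M for value 10×1/4 = 2.5.
Total value = 25.5.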